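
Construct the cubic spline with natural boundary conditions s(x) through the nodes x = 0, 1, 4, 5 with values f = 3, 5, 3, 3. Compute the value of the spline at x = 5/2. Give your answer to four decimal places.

Let M_i = s''(x_i). Step sizes h_i = 1, 3, 1; slopes of the chords Δ_i = (y_(i+1) - y_i)/h_i = 2, -2/3, 0.
  1·M_0 + 8·M_1 + 3·M_2 = 6(Δ_1 - Δ_0) = -16
  3·M_1 + 8·M_2 + 1·M_3 = 6(Δ_2 - Δ_1) = 4
Natural end conditions: M_0 = M_3 = 0.
Hence M_0 = 0, M_1 = -28/11, M_2 = 16/11, M_3 = 0.
On [1, 4], s(x) = 5 + 38/33·(x - 1) - 14/11·(x - 1)² + 2/9·(x - 1)³.
With (x - 1) = 3/2: s(5/2) = 203/44.

4.6136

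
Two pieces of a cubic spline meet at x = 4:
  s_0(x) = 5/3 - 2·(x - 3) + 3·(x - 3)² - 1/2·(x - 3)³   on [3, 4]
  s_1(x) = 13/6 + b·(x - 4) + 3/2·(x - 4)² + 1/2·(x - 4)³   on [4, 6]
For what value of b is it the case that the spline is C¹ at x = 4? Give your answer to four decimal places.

2.5000

s_0'(x) = -2 + 6·(x - 3) - 3/2·(x - 3)², so s_0'(4) = 5/2. On the right, s_1'(4) = b, so b = 5/2.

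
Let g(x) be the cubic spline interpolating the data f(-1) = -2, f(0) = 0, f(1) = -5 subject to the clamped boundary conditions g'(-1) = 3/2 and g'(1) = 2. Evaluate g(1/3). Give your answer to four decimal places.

-1.9074

With m_i denoting the second derivative at x_i, h_i = 1, 1, and Δ_i = (y_(i+1) − y_i)/h_i = 2, -5:
  1·m_0 + 4·m_1 + 1·m_2 = 6(Δ_1 - Δ_0) = -42
Clamped end conditions give two more equations: 2h_0·m_0 + h_0·m_1 = 6(Δ_0 - g'(-1)) = 3 and h_1·m_1 + 2h_1·m_2 = 6(g'(1) - Δ_1) = 42.
Solving: m_0 = 49/4, m_1 = -43/2, m_2 = 127/4.
On [0, 1], g(x) = 0 - 25/8·x - 43/4·x² + 71/8·x³.
With x = 1/3: g(1/3) = -103/54.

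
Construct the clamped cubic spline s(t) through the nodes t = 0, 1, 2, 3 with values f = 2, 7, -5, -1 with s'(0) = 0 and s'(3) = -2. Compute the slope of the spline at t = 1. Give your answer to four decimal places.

-4.1333

With M_i denoting the second derivative at x_i, h_i = 1, 1, 1, and Δ_i = (y_(i+1) − y_i)/h_i = 5, -12, 4:
  1·M_0 + 4·M_1 + 1·M_2 = 6(Δ_1 - Δ_0) = -102
  1·M_1 + 4·M_2 + 1·M_3 = 6(Δ_2 - Δ_1) = 96
Clamped end conditions give two more equations: 2h_0·M_0 + h_0·M_1 = 6(Δ_0 - s'(0)) = 30 and h_2·M_2 + 2h_2·M_3 = 6(s'(3) - Δ_2) = -36.
Solving the tridiagonal system: M_0 = 574/15, M_1 = -698/15, M_2 = 688/15, M_3 = -614/15.
On [1, 2], s'(t) = b_1 + 2c_1·(t - 1) + 3d_1·(t - 1)² with b_1 = Δ_1 - h_1(2M_1 + M_2)/6 = -62/15, c_1 = M_1/2 = -349/15, d_1 = (M_2 - M_1)/(6h_1) = 77/5. So s'(1) = -62/15.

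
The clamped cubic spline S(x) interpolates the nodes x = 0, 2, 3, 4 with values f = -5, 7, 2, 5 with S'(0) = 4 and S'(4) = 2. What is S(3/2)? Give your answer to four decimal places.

6.1136

Let m_i = S''(x_i). Step sizes h_i = 2, 1, 1; slopes of the chords Δ_i = (y_(i+1) - y_i)/h_i = 6, -5, 3.
  2·m_0 + 6·m_1 + 1·m_2 = 6(Δ_1 - Δ_0) = -66
  1·m_1 + 4·m_2 + 1·m_3 = 6(Δ_2 - Δ_1) = 48
Clamped end conditions give two more equations: 2h_0·m_0 + h_0·m_1 = 6(Δ_0 - S'(0)) = 12 and h_2·m_2 + 2h_2·m_3 = 6(S'(4) - Δ_2) = -6.
Solving: m_0 = 134/11, m_1 = -202/11, m_2 = 218/11, m_3 = -142/11.
On [0, 2], S(x) = -5 + 4·x + 67/11·x² - 28/11·x³.
With x = 3/2: S(3/2) = 269/44.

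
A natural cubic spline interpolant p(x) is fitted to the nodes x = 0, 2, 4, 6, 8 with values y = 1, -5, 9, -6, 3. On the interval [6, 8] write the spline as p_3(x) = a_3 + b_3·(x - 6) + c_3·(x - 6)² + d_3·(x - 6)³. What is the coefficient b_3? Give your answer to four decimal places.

-4.3571

With σ_i denoting the second derivative at x_i, h_i = 2, 2, 2, 2, and Δ_i = (y_(i+1) − y_i)/h_i = -3, 7, -15/2, 9/2:
  2·σ_0 + 8·σ_1 + 2·σ_2 = 6(Δ_1 - Δ_0) = 60
  2·σ_1 + 8·σ_2 + 2·σ_3 = 6(Δ_2 - Δ_1) = -87
  2·σ_2 + 8·σ_3 + 2·σ_4 = 6(Δ_3 - Δ_2) = 72
Natural end conditions: σ_0 = σ_4 = 0.
Solving: σ_0 = 0, σ_1 = 165/14, σ_2 = -120/7, σ_3 = 93/7, σ_4 = 0.
On [6, 8], with p_3(x) = a_3 + b_3·(x - 6) + c_3·(x - 6)² + d_3·(x - 6)³: c_3 = σ_3/2 = 93/14, d_3 = (σ_4 - σ_3)/(6h_3) = -31/28, b_3 = Δ_3 - h_3(2σ_3 + σ_4)/6 = -61/14.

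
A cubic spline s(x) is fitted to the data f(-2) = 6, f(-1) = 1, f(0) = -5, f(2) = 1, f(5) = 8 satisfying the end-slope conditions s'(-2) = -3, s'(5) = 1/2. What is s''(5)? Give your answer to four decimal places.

-0.7179

Let M_i = s''(x_i). Step sizes h_i = 1, 1, 2, 3; slopes of the chords Δ_i = (y_(i+1) - y_i)/h_i = -5, -6, 3, 7/3.
  1·M_0 + 4·M_1 + 1·M_2 = 6(Δ_1 - Δ_0) = -6
  1·M_1 + 6·M_2 + 2·M_3 = 6(Δ_2 - Δ_1) = 54
  2·M_2 + 10·M_3 + 3·M_4 = 6(Δ_3 - Δ_2) = -4
Clamped end conditions give two more equations: 2h_0·M_0 + h_0·M_1 = 6(Δ_0 - s'(-2)) = -12 and h_3·M_3 + 2h_3·M_4 = 6(s'(5) - Δ_3) = -11.
Solving: M_0 = -59/13, M_1 = -38/13, M_2 = 133/13, M_3 = -29/13, M_4 = -28/39.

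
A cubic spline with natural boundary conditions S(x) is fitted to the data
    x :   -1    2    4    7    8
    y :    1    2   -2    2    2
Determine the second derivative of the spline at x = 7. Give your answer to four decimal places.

Put M_i = S'' at the i-th knot. Here h = (3, 2, 3, 1) and Δ = (1/3, -2, 4/3, 0), so the interior equations h_(i-1)·M_(i-1) + 2(h_(i-1)+h_i)·M_i + h_i·M_(i+1) = 6(Δ_i − Δ_(i-1)) read
  3·M_0 + 10·M_1 + 2·M_2 = 6(Δ_1 - Δ_0) = -14
  2·M_1 + 10·M_2 + 3·M_3 = 6(Δ_2 - Δ_1) = 20
  3·M_2 + 8·M_3 + 1·M_4 = 6(Δ_3 - Δ_2) = -8
Natural end conditions: M_0 = M_4 = 0.
Solving the tridiagonal system: M_0 = 0, M_1 = -227/113, M_2 = 344/113, M_3 = -242/113, M_4 = 0.

-2.1416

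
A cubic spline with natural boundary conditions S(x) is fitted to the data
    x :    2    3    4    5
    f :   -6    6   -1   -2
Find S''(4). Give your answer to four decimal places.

17.2000

Write M_i for S''(x_i). With h_i = 1, 1, 1 and divided differences Δ_i = 12, -7, -1, the continuity of S' gives the tridiagonal system
  1·M_0 + 4·M_1 + 1·M_2 = 6(Δ_1 - Δ_0) = -114
  1·M_1 + 4·M_2 + 1·M_3 = 6(Δ_2 - Δ_1) = 36
Natural end conditions: M_0 = M_3 = 0.
Hence M_0 = 0, M_1 = -164/5, M_2 = 86/5, M_3 = 0.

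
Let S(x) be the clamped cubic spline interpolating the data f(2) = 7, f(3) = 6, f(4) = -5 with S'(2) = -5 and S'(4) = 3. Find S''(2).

31

Let M_i = S''(x_i). Step sizes h_i = 1, 1; slopes of the chords Δ_i = (y_(i+1) - y_i)/h_i = -1, -11.
  1·M_0 + 4·M_1 + 1·M_2 = 6(Δ_1 - Δ_0) = -60
Clamped end conditions give two more equations: 2h_0·M_0 + h_0·M_1 = 6(Δ_0 - S'(2)) = 24 and h_1·M_1 + 2h_1·M_2 = 6(S'(4) - Δ_1) = 84.
Forward elimination and back-substitution give M_0 = 31, M_1 = -38, M_2 = 61.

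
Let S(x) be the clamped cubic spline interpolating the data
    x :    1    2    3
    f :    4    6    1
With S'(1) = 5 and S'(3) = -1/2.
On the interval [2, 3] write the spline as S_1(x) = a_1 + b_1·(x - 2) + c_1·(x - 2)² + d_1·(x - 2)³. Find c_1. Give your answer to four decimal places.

-7.7500

Put σ_i = S'' at the i-th knot. Here h = (1, 1) and Δ = (2, -5), so the interior equations h_(i-1)·σ_(i-1) + 2(h_(i-1)+h_i)·σ_i + h_i·σ_(i+1) = 6(Δ_i − Δ_(i-1)) read
  1·σ_0 + 4·σ_1 + 1·σ_2 = 6(Δ_1 - Δ_0) = -42
Clamped end conditions give two more equations: 2h_0·σ_0 + h_0·σ_1 = 6(Δ_0 - S'(1)) = -18 and h_1·σ_1 + 2h_1·σ_2 = 6(S'(3) - Δ_1) = 27.
Hence σ_0 = -5/4, σ_1 = -31/2, σ_2 = 85/4.
On [2, 3], with S_1(x) = a_1 + b_1·(x - 2) + c_1·(x - 2)² + d_1·(x - 2)³: c_1 = σ_1/2 = -31/4, d_1 = (σ_2 - σ_1)/(6h_1) = 49/8, b_1 = Δ_1 - h_1(2σ_1 + σ_2)/6 = -27/8.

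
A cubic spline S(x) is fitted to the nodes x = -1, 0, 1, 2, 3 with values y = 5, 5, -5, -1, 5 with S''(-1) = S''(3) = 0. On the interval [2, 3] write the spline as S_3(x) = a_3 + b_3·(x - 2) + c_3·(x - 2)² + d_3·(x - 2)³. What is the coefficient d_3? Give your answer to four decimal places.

0.6429

Let M_i = S''(x_i). Step sizes h_i = 1, 1, 1, 1; slopes of the chords Δ_i = (y_(i+1) - y_i)/h_i = 0, -10, 4, 6.
  1·M_0 + 4·M_1 + 1·M_2 = 6(Δ_1 - Δ_0) = -60
  1·M_1 + 4·M_2 + 1·M_3 = 6(Δ_2 - Δ_1) = 84
  1·M_2 + 4·M_3 + 1·M_4 = 6(Δ_3 - Δ_2) = 12
Natural end conditions: M_0 = M_4 = 0.
Forward elimination and back-substitution give M_0 = 0, M_1 = -153/7, M_2 = 192/7, M_3 = -27/7, M_4 = 0.
On [2, 3], with S_3(x) = a_3 + b_3·(x - 2) + c_3·(x - 2)² + d_3·(x - 2)³: c_3 = M_3/2 = -27/14, d_3 = (M_4 - M_3)/(6h_3) = 9/14, b_3 = Δ_3 - h_3(2M_3 + M_4)/6 = 51/7.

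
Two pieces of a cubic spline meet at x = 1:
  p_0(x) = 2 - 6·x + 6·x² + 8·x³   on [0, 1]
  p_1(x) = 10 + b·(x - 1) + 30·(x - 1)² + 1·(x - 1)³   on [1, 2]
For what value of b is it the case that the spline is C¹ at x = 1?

30

p_0'(x) = -6 + 12·x + 24·x², so p_0'(1) = 30. On the right, p_1'(1) = b, so b = 30.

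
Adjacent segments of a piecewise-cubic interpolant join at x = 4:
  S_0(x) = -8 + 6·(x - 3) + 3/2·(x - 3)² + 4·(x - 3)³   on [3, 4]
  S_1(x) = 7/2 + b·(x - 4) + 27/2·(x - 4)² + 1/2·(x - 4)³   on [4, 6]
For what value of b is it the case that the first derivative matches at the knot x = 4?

21

S_0'(x) = 6 + 3·(x - 3) + 12·(x - 3)², so S_0'(4) = 21. On the right, S_1'(4) = b, so b = 21.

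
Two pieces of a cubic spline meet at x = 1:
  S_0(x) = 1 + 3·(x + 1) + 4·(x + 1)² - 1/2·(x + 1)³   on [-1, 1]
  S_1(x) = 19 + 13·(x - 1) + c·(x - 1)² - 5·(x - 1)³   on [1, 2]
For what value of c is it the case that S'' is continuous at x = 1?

1

S_0''(x) = 8 - 3·(x + 1), so S_0''(1) = 2. On the right, S_1''(1) = 2c, so c = 1.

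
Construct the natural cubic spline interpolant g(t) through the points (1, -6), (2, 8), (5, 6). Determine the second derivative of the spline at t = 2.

-11

Let σ_i = g''(x_i). Step sizes h_i = 1, 3; slopes of the chords Δ_i = (y_(i+1) - y_i)/h_i = 14, -2/3.
  1·σ_0 + 8·σ_1 + 3·σ_2 = 6(Δ_1 - Δ_0) = -88
Natural end conditions: σ_0 = σ_2 = 0.
Hence σ_0 = 0, σ_1 = -11, σ_2 = 0.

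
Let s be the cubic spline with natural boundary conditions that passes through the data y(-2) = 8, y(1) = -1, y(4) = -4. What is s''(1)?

1

With σ_i denoting the second derivative at x_i, h_i = 3, 3, and Δ_i = (y_(i+1) − y_i)/h_i = -3, -1:
  3·σ_0 + 12·σ_1 + 3·σ_2 = 6(Δ_1 - Δ_0) = 12
Natural end conditions: σ_0 = σ_2 = 0.
Solving the tridiagonal system: σ_0 = 0, σ_1 = 1, σ_2 = 0.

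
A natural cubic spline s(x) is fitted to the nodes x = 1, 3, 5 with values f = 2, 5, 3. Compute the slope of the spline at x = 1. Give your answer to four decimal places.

2.1250

Put M_i = s'' at the i-th knot. Here h = (2, 2) and Δ = (3/2, -1), so the interior equations h_(i-1)·M_(i-1) + 2(h_(i-1)+h_i)·M_i + h_i·M_(i+1) = 6(Δ_i − Δ_(i-1)) read
  2·M_0 + 8·M_1 + 2·M_2 = 6(Δ_1 - Δ_0) = -15
Natural end conditions: M_0 = M_2 = 0.
Hence M_0 = 0, M_1 = -15/8, M_2 = 0.
On [1, 3], s'(x) = b_0 + 2c_0·(x - 1) + 3d_0·(x - 1)² with b_0 = Δ_0 - h_0(2M_0 + M_1)/6 = 17/8, c_0 = M_0/2 = 0, d_0 = (M_1 - M_0)/(6h_0) = -5/32. So s'(1) = 17/8.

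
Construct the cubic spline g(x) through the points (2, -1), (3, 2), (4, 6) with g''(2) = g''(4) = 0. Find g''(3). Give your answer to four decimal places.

1.5000

With m_i denoting the second derivative at x_i, h_i = 1, 1, and Δ_i = (y_(i+1) − y_i)/h_i = 3, 4:
  1·m_0 + 4·m_1 + 1·m_2 = 6(Δ_1 - Δ_0) = 6
Natural end conditions: m_0 = m_2 = 0.
Solving: m_0 = 0, m_1 = 3/2, m_2 = 0.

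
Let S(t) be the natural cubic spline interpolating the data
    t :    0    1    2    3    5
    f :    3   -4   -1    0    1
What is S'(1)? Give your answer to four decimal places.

Write M_i for S''(x_i). With h_i = 1, 1, 1, 2 and divided differences Δ_i = -7, 3, 1, 1/2, the continuity of S' gives the tridiagonal system
  1·M_0 + 4·M_1 + 1·M_2 = 6(Δ_1 - Δ_0) = 60
  1·M_1 + 4·M_2 + 1·M_3 = 6(Δ_2 - Δ_1) = -12
  1·M_2 + 6·M_3 + 2·M_4 = 6(Δ_3 - Δ_2) = -3
Natural end conditions: M_0 = M_4 = 0.
Hence M_0 = 0, M_1 = 1449/86, M_2 = -318/43, M_3 = 63/86, M_4 = 0.
On [1, 2], S'(t) = b_1 + 2c_1·(t - 1) + 3d_1·(t - 1)² with b_1 = Δ_1 - h_1(2M_1 + M_2)/6 = -119/86, c_1 = M_1/2 = 1449/172, d_1 = (M_2 - M_1)/(6h_1) = -695/172. So S'(1) = -119/86.

-1.3837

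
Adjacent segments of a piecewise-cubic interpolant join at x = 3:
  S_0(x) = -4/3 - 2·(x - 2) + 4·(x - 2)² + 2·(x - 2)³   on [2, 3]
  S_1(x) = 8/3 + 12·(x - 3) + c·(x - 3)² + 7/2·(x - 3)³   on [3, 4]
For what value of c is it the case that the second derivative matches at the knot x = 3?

10

S_0''(x) = 8 + 12·(x - 2), so S_0''(3) = 20. On the right, S_1''(3) = 2c, so c = 10.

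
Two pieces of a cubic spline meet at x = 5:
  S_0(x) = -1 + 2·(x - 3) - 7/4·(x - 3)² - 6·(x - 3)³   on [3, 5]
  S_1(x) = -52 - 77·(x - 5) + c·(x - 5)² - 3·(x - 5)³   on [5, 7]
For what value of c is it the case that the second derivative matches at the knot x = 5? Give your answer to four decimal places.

S_0''(x) = -7/2 - 36·(x - 3), so S_0''(5) = -151/2. On the right, S_1''(5) = 2c, so c = -151/4.

-37.7500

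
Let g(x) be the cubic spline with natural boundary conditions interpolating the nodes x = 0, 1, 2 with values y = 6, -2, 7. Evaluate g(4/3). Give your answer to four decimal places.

Write σ_i for g''(x_i). With h_i = 1, 1 and divided differences Δ_i = -8, 9, the continuity of g' gives the tridiagonal system
  1·σ_0 + 4·σ_1 + 1·σ_2 = 6(Δ_1 - Δ_0) = 102
Natural end conditions: σ_0 = σ_2 = 0.
Forward elimination and back-substitution give σ_0 = 0, σ_1 = 51/2, σ_2 = 0.
On [1, 2], g(x) = -2 + 1/2·(x - 1) + 51/4·(x - 1)² - 17/4·(x - 1)³.
With (x - 1) = 1/3: g(4/3) = -31/54.

-0.5741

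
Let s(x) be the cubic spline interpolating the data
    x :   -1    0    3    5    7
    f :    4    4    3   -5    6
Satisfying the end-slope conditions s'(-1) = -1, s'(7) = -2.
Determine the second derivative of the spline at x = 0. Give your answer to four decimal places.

Let m_i = s''(x_i). Step sizes h_i = 1, 3, 2, 2; slopes of the chords Δ_i = (y_(i+1) - y_i)/h_i = 0, -1/3, -4, 11/2.
  1·m_0 + 8·m_1 + 3·m_2 = 6(Δ_1 - Δ_0) = -2
  3·m_1 + 10·m_2 + 2·m_3 = 6(Δ_2 - Δ_1) = -22
  2·m_2 + 8·m_3 + 2·m_4 = 6(Δ_3 - Δ_2) = 57
Clamped end conditions give two more equations: 2h_0·m_0 + h_0·m_1 = 6(Δ_0 - s'(-1)) = 6 and h_3·m_3 + 2h_3·m_4 = 6(s'(7) - Δ_3) = -45.
Solving: m_0 = 661/288, m_1 = 203/144, m_2 = -1495/288, m_3 = 1849/144, m_4 = -5089/288.

1.4097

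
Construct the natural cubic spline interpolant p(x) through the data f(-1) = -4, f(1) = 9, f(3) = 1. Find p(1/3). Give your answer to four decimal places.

6.6111

Let m_i = p''(x_i). Step sizes h_i = 2, 2; slopes of the chords Δ_i = (y_(i+1) - y_i)/h_i = 13/2, -4.
  2·m_0 + 8·m_1 + 2·m_2 = 6(Δ_1 - Δ_0) = -63
Natural end conditions: m_0 = m_2 = 0.
Hence m_0 = 0, m_1 = -63/8, m_2 = 0.
On [-1, 1], p(x) = -4 + 73/8·(x + 1) + 0·(x + 1)² - 21/32·(x + 1)³.
With (x + 1) = 4/3: p(1/3) = 119/18.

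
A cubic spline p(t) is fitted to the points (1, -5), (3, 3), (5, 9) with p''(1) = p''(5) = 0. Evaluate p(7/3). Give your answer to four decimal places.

With m_i denoting the second derivative at x_i, h_i = 2, 2, and Δ_i = (y_(i+1) − y_i)/h_i = 4, 3:
  2·m_0 + 8·m_1 + 2·m_2 = 6(Δ_1 - Δ_0) = -6
Natural end conditions: m_0 = m_2 = 0.
Hence m_0 = 0, m_1 = -3/4, m_2 = 0.
On [1, 3], p(t) = -5 + 17/4·(t - 1) + 0·(t - 1)² - 1/16·(t - 1)³.
With (t - 1) = 4/3: p(7/3) = 14/27.

0.5185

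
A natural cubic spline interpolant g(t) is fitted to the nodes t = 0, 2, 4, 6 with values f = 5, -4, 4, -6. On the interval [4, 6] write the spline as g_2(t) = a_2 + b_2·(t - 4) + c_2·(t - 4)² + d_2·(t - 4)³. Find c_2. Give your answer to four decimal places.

-4.4500

Write M_i for g''(x_i). With h_i = 2, 2, 2 and divided differences Δ_i = -9/2, 4, -5, the continuity of g' gives the tridiagonal system
  2·M_0 + 8·M_1 + 2·M_2 = 6(Δ_1 - Δ_0) = 51
  2·M_1 + 8·M_2 + 2·M_3 = 6(Δ_2 - Δ_1) = -54
Natural end conditions: M_0 = M_3 = 0.
Solving: M_0 = 0, M_1 = 43/5, M_2 = -89/10, M_3 = 0.
On [4, 6], with g_2(t) = a_2 + b_2·(t - 4) + c_2·(t - 4)² + d_2·(t - 4)³: c_2 = M_2/2 = -89/20, d_2 = (M_3 - M_2)/(6h_2) = 89/120, b_2 = Δ_2 - h_2(2M_2 + M_3)/6 = 14/15.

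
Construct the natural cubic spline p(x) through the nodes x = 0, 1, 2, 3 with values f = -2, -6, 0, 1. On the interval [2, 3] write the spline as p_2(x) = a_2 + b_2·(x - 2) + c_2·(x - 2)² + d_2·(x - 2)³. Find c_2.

With M_i denoting the second derivative at x_i, h_i = 1, 1, 1, and Δ_i = (y_(i+1) − y_i)/h_i = -4, 6, 1:
  1·M_0 + 4·M_1 + 1·M_2 = 6(Δ_1 - Δ_0) = 60
  1·M_1 + 4·M_2 + 1·M_3 = 6(Δ_2 - Δ_1) = -30
Natural end conditions: M_0 = M_3 = 0.
Solving the tridiagonal system: M_0 = 0, M_1 = 18, M_2 = -12, M_3 = 0.
On [2, 3], with p_2(x) = a_2 + b_2·(x - 2) + c_2·(x - 2)² + d_2·(x - 2)³: c_2 = M_2/2 = -6, d_2 = (M_3 - M_2)/(6h_2) = 2, b_2 = Δ_2 - h_2(2M_2 + M_3)/6 = 5.

-6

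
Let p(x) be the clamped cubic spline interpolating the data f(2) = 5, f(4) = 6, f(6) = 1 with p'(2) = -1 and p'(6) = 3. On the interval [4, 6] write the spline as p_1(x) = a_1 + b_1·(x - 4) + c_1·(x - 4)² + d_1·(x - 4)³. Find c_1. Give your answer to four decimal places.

Write m_i for p''(x_i). With h_i = 2, 2 and divided differences Δ_i = 1/2, -5/2, the continuity of p' gives the tridiagonal system
  2·m_0 + 8·m_1 + 2·m_2 = 6(Δ_1 - Δ_0) = -18
Clamped end conditions give two more equations: 2h_0·m_0 + h_0·m_1 = 6(Δ_0 - p'(2)) = 9 and h_1·m_1 + 2h_1·m_2 = 6(p'(6) - Δ_1) = 33.
Forward elimination and back-substitution give m_0 = 11/2, m_1 = -13/2, m_2 = 23/2.
On [4, 6], with p_1(x) = a_1 + b_1·(x - 4) + c_1·(x - 4)² + d_1·(x - 4)³: c_1 = m_1/2 = -13/4, d_1 = (m_2 - m_1)/(6h_1) = 3/2, b_1 = Δ_1 - h_1(2m_1 + m_2)/6 = -2.

-3.2500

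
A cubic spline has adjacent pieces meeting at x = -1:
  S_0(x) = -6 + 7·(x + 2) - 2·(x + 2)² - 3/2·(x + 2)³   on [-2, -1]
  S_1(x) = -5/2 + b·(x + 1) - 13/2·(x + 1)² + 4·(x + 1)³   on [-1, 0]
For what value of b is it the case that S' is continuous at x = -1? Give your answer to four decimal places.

-1.5000

S_0'(x) = 7 - 4·(x + 2) - 9/2·(x + 2)², so S_0'(-1) = -3/2. On the right, S_1'(-1) = b, so b = -3/2.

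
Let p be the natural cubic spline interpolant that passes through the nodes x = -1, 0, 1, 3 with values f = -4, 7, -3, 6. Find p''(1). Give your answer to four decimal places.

Let M_i = p''(x_i). Step sizes h_i = 1, 1, 2; slopes of the chords Δ_i = (y_(i+1) - y_i)/h_i = 11, -10, 9/2.
  1·M_0 + 4·M_1 + 1·M_2 = 6(Δ_1 - Δ_0) = -126
  1·M_1 + 6·M_2 + 2·M_3 = 6(Δ_2 - Δ_1) = 87
Natural end conditions: M_0 = M_3 = 0.
Forward elimination and back-substitution give M_0 = 0, M_1 = -843/23, M_2 = 474/23, M_3 = 0.

20.6087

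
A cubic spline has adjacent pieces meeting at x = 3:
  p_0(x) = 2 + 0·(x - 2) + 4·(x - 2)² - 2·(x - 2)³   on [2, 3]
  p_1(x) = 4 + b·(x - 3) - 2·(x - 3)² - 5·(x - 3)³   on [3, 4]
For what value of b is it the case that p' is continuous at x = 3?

2

p_0'(x) = 0 + 8·(x - 2) - 6·(x - 2)², so p_0'(3) = 2. On the right, p_1'(3) = b, so b = 2.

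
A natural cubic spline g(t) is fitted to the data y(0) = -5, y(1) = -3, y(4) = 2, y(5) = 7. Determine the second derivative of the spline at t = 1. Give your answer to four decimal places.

-1.3818

Put m_i = g'' at the i-th knot. Here h = (1, 3, 1) and Δ = (2, 5/3, 5), so the interior equations h_(i-1)·m_(i-1) + 2(h_(i-1)+h_i)·m_i + h_i·m_(i+1) = 6(Δ_i − Δ_(i-1)) read
  1·m_0 + 8·m_1 + 3·m_2 = 6(Δ_1 - Δ_0) = -2
  3·m_1 + 8·m_2 + 1·m_3 = 6(Δ_2 - Δ_1) = 20
Natural end conditions: m_0 = m_3 = 0.
Solving the tridiagonal system: m_0 = 0, m_1 = -76/55, m_2 = 166/55, m_3 = 0.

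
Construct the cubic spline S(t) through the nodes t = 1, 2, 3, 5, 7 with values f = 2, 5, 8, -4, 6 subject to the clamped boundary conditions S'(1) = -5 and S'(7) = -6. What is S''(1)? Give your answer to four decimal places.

25.3333

Let M_i = S''(x_i). Step sizes h_i = 1, 1, 2, 2; slopes of the chords Δ_i = (y_(i+1) - y_i)/h_i = 3, 3, -6, 5.
  1·M_0 + 4·M_1 + 1·M_2 = 6(Δ_1 - Δ_0) = 0
  1·M_1 + 6·M_2 + 2·M_3 = 6(Δ_2 - Δ_1) = -54
  2·M_2 + 8·M_3 + 2·M_4 = 6(Δ_3 - Δ_2) = 66
Clamped end conditions give two more equations: 2h_0·M_0 + h_0·M_1 = 6(Δ_0 - S'(1)) = 48 and h_3·M_3 + 2h_3·M_4 = 6(S'(7) - Δ_3) = -66.
Forward elimination and back-substitution give M_0 = 76/3, M_1 = -8/3, M_2 = -44/3, M_3 = 55/3, M_4 = -77/3.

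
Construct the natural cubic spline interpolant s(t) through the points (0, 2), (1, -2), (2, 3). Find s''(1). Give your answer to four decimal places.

With M_i denoting the second derivative at x_i, h_i = 1, 1, and Δ_i = (y_(i+1) − y_i)/h_i = -4, 5:
  1·M_0 + 4·M_1 + 1·M_2 = 6(Δ_1 - Δ_0) = 54
Natural end conditions: M_0 = M_2 = 0.
Hence M_0 = 0, M_1 = 27/2, M_2 = 0.

13.5000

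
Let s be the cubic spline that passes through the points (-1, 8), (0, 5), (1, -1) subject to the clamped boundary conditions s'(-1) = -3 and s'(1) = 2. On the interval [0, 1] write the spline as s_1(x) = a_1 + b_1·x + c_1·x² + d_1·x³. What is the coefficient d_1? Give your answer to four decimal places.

7.5000

With m_i denoting the second derivative at x_i, h_i = 1, 1, and Δ_i = (y_(i+1) − y_i)/h_i = -3, -6:
  1·m_0 + 4·m_1 + 1·m_2 = 6(Δ_1 - Δ_0) = -18
Clamped end conditions give two more equations: 2h_0·m_0 + h_0·m_1 = 6(Δ_0 - s'(-1)) = 0 and h_1·m_1 + 2h_1·m_2 = 6(s'(1) - Δ_1) = 48.
Hence m_0 = 7, m_1 = -14, m_2 = 31.
On [0, 1], with s_1(x) = a_1 + b_1·x + c_1·x² + d_1·x³: c_1 = m_1/2 = -7, d_1 = (m_2 - m_1)/(6h_1) = 15/2, b_1 = Δ_1 - h_1(2m_1 + m_2)/6 = -13/2.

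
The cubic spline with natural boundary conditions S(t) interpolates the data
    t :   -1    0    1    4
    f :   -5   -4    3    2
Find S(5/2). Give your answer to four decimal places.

6.3468

Put M_i = S'' at the i-th knot. Here h = (1, 1, 3) and Δ = (1, 7, -1/3), so the interior equations h_(i-1)·M_(i-1) + 2(h_(i-1)+h_i)·M_i + h_i·M_(i+1) = 6(Δ_i − Δ_(i-1)) read
  1·M_0 + 4·M_1 + 1·M_2 = 6(Δ_1 - Δ_0) = 36
  1·M_1 + 8·M_2 + 3·M_3 = 6(Δ_2 - Δ_1) = -44
Natural end conditions: M_0 = M_3 = 0.
Solving: M_0 = 0, M_1 = 332/31, M_2 = -212/31, M_3 = 0.
On [1, 4], S(t) = 3 + 605/93·(t - 1) - 106/31·(t - 1)² + 106/279·(t - 1)³.
With (t - 1) = 3/2: S(5/2) = 787/124.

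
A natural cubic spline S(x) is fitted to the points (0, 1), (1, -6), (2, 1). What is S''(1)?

Let m_i = S''(x_i). Step sizes h_i = 1, 1; slopes of the chords Δ_i = (y_(i+1) - y_i)/h_i = -7, 7.
  1·m_0 + 4·m_1 + 1·m_2 = 6(Δ_1 - Δ_0) = 84
Natural end conditions: m_0 = m_2 = 0.
Forward elimination and back-substitution give m_0 = 0, m_1 = 21, m_2 = 0.

21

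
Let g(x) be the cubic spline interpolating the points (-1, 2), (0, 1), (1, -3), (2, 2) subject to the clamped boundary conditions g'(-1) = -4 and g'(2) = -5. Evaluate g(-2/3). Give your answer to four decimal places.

With σ_i denoting the second derivative at x_i, h_i = 1, 1, 1, and Δ_i = (y_(i+1) − y_i)/h_i = -1, -4, 5:
  1·σ_0 + 4·σ_1 + 1·σ_2 = 6(Δ_1 - Δ_0) = -18
  1·σ_1 + 4·σ_2 + 1·σ_3 = 6(Δ_2 - Δ_1) = 54
Clamped end conditions give two more equations: 2h_0·σ_0 + h_0·σ_1 = 6(Δ_0 - g'(-1)) = 18 and h_2·σ_2 + 2h_2·σ_3 = 6(g'(2) - Δ_2) = -60.
Solving: σ_0 = 254/15, σ_1 = -238/15, σ_2 = 428/15, σ_3 = -664/15.
On [-1, 0], g(x) = 2 - 4·(x + 1) + 127/15·(x + 1)² - 82/15·(x + 1)³.
With (x + 1) = 1/3: g(-2/3) = 569/405.

1.4049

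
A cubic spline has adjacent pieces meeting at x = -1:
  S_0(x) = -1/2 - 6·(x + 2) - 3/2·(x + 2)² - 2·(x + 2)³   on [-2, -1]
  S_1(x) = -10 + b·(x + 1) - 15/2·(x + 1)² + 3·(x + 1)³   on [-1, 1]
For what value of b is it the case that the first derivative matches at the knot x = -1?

-15

S_0'(x) = -6 - 3·(x + 2) - 6·(x + 2)², so S_0'(-1) = -15. On the right, S_1'(-1) = b, so b = -15.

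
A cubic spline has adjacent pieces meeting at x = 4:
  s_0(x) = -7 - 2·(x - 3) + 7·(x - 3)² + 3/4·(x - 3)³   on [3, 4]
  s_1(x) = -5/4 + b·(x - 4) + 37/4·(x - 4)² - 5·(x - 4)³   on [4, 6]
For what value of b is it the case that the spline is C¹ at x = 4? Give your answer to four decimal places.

14.2500

s_0'(x) = -2 + 14·(x - 3) + 9/4·(x - 3)², so s_0'(4) = 57/4. On the right, s_1'(4) = b, so b = 57/4.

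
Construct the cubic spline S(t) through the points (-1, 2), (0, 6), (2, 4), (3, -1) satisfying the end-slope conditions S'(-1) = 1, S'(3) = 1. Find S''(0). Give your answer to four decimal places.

Write m_i for S''(x_i). With h_i = 1, 2, 1 and divided differences Δ_i = 4, -1, -5, the continuity of S' gives the tridiagonal system
  1·m_0 + 6·m_1 + 2·m_2 = 6(Δ_1 - Δ_0) = -30
  2·m_1 + 6·m_2 + 1·m_3 = 6(Δ_2 - Δ_1) = -24
Clamped end conditions give two more equations: 2h_0·m_0 + h_0·m_1 = 6(Δ_0 - S'(-1)) = 18 and h_2·m_2 + 2h_2·m_3 = 6(S'(3) - Δ_2) = 36.
Solving: m_0 = 402/35, m_1 = -174/35, m_2 = -204/35, m_3 = 732/35.

-4.9714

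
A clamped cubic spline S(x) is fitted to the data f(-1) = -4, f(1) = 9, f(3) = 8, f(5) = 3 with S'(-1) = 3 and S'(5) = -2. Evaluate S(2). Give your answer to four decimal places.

10.3333

Write σ_i for S''(x_i). With h_i = 2, 2, 2 and divided differences Δ_i = 13/2, -1/2, -5/2, the continuity of S' gives the tridiagonal system
  2·σ_0 + 8·σ_1 + 2·σ_2 = 6(Δ_1 - Δ_0) = -42
  2·σ_1 + 8·σ_2 + 2·σ_3 = 6(Δ_2 - Δ_1) = -12
Clamped end conditions give two more equations: 2h_0·σ_0 + h_0·σ_1 = 6(Δ_0 - S'(-1)) = 21 and h_2·σ_2 + 2h_2·σ_3 = 6(S'(5) - Δ_2) = 3.
Solving the tridiagonal system: σ_0 = 271/30, σ_1 = -227/30, σ_2 = 7/30, σ_3 = 19/30.
On [1, 3], S(x) = 9 + 67/15·(x - 1) - 227/60·(x - 1)² + 13/20·(x - 1)³.
With (x - 1) = 1: S(2) = 31/3.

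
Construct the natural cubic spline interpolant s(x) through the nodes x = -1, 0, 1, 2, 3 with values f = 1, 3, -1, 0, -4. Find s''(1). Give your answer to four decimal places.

13.2857

Write m_i for s''(x_i). With h_i = 1, 1, 1, 1 and divided differences Δ_i = 2, -4, 1, -4, the continuity of s' gives the tridiagonal system
  1·m_0 + 4·m_1 + 1·m_2 = 6(Δ_1 - Δ_0) = -36
  1·m_1 + 4·m_2 + 1·m_3 = 6(Δ_2 - Δ_1) = 30
  1·m_2 + 4·m_3 + 1·m_4 = 6(Δ_3 - Δ_2) = -30
Natural end conditions: m_0 = m_4 = 0.
Solving the tridiagonal system: m_0 = 0, m_1 = -345/28, m_2 = 93/7, m_3 = -303/28, m_4 = 0.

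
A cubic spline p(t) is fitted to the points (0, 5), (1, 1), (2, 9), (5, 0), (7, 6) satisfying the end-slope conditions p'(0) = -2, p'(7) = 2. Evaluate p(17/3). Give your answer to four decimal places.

0.9094

Write M_i for p''(x_i). With h_i = 1, 1, 3, 2 and divided differences Δ_i = -4, 8, -3, 3, the continuity of p' gives the tridiagonal system
  1·M_0 + 4·M_1 + 1·M_2 = 6(Δ_1 - Δ_0) = 72
  1·M_1 + 8·M_2 + 3·M_3 = 6(Δ_2 - Δ_1) = -66
  3·M_2 + 10·M_3 + 2·M_4 = 6(Δ_3 - Δ_2) = 36
Clamped end conditions give two more equations: 2h_0·M_0 + h_0·M_1 = 6(Δ_0 - p'(0)) = -12 and h_3·M_3 + 2h_3·M_4 = 6(p'(7) - Δ_3) = -6.
Hence M_0 = -907/47, M_1 = 1250/47, M_2 = -709/47, M_3 = 440/47, M_4 = -581/94.
On [5, 7], p(t) = 0 - 111/94·(t - 5) + 220/47·(t - 5)² - 487/376·(t - 5)³.
With (t - 5) = 2/3: p(17/3) = 1154/1269.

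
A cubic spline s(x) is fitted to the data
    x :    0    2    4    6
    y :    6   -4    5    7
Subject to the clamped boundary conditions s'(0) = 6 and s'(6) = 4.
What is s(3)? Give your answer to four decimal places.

-1.1667

Put m_i = s'' at the i-th knot. Here h = (2, 2, 2) and Δ = (-5, 9/2, 1), so the interior equations h_(i-1)·m_(i-1) + 2(h_(i-1)+h_i)·m_i + h_i·m_(i+1) = 6(Δ_i − Δ_(i-1)) read
  2·m_0 + 8·m_1 + 2·m_2 = 6(Δ_1 - Δ_0) = 57
  2·m_1 + 8·m_2 + 2·m_3 = 6(Δ_2 - Δ_1) = -21
Clamped end conditions give two more equations: 2h_0·m_0 + h_0·m_1 = 6(Δ_0 - s'(0)) = -66 and h_2·m_2 + 2h_2·m_3 = 6(s'(6) - Δ_2) = 18.
Hence m_0 = -145/6, m_1 = 46/3, m_2 = -26/3, m_3 = 53/6.
On [2, 4], s(x) = -4 - 17/6·(x - 2) + 23/3·(x - 2)² - 2·(x - 2)³.
With (x - 2) = 1: s(3) = -7/6.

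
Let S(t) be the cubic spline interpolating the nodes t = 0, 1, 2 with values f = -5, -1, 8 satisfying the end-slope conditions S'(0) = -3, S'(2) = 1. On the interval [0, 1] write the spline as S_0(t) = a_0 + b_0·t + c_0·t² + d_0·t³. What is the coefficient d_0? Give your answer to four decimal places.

-0.7500

With M_i denoting the second derivative at x_i, h_i = 1, 1, and Δ_i = (y_(i+1) − y_i)/h_i = 4, 9:
  1·M_0 + 4·M_1 + 1·M_2 = 6(Δ_1 - Δ_0) = 30
Clamped end conditions give two more equations: 2h_0·M_0 + h_0·M_1 = 6(Δ_0 - S'(0)) = 42 and h_1·M_1 + 2h_1·M_2 = 6(S'(2) - Δ_1) = -48.
Solving the tridiagonal system: M_0 = 31/2, M_1 = 11, M_2 = -59/2.
On [0, 1], with S_0(t) = a_0 + b_0·t + c_0·t² + d_0·t³: c_0 = M_0/2 = 31/4, d_0 = (M_1 - M_0)/(6h_0) = -3/4, b_0 = Δ_0 - h_0(2M_0 + M_1)/6 = -3.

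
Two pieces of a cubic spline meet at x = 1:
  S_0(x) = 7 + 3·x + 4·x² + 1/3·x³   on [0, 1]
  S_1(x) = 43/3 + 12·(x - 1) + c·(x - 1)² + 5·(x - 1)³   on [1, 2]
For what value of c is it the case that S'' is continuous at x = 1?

S_0''(x) = 8 + 2·x, so S_0''(1) = 10. On the right, S_1''(1) = 2c, so c = 5.

5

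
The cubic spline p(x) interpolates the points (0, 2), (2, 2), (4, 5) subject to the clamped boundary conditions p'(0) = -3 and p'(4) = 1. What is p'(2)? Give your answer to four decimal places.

1.6250

Put σ_i = p'' at the i-th knot. Here h = (2, 2) and Δ = (0, 3/2), so the interior equations h_(i-1)·σ_(i-1) + 2(h_(i-1)+h_i)·σ_i + h_i·σ_(i+1) = 6(Δ_i − Δ_(i-1)) read
  2·σ_0 + 8·σ_1 + 2·σ_2 = 6(Δ_1 - Δ_0) = 9
Clamped end conditions give two more equations: 2h_0·σ_0 + h_0·σ_1 = 6(Δ_0 - p'(0)) = 18 and h_1·σ_1 + 2h_1·σ_2 = 6(p'(4) - Δ_1) = -3.
Hence σ_0 = 35/8, σ_1 = 1/4, σ_2 = -7/8.
On [2, 4], p'(x) = b_1 + 2c_1·(x - 2) + 3d_1·(x - 2)² with b_1 = Δ_1 - h_1(2σ_1 + σ_2)/6 = 13/8, c_1 = σ_1/2 = 1/8, d_1 = (σ_2 - σ_1)/(6h_1) = -3/32. So p'(2) = 13/8.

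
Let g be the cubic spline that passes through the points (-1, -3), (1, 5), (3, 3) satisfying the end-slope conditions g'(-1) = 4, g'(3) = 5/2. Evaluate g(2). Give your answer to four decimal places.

Put M_i = g'' at the i-th knot. Here h = (2, 2) and Δ = (4, -1), so the interior equations h_(i-1)·M_(i-1) + 2(h_(i-1)+h_i)·M_i + h_i·M_(i+1) = 6(Δ_i − Δ_(i-1)) read
  2·M_0 + 8·M_1 + 2·M_2 = 6(Δ_1 - Δ_0) = -30
Clamped end conditions give two more equations: 2h_0·M_0 + h_0·M_1 = 6(Δ_0 - g'(-1)) = 0 and h_1·M_1 + 2h_1·M_2 = 6(g'(3) - Δ_1) = 21.
Solving: M_0 = 27/8, M_1 = -27/4, M_2 = 69/8.
On [1, 3], g(t) = 5 + 5/8·(t - 1) - 27/8·(t - 1)² + 41/32·(t - 1)³.
With (t - 1) = 1: g(2) = 113/32.

3.5313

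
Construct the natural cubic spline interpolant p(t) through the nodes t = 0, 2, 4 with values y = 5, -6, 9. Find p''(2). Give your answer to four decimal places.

9.7500

With σ_i denoting the second derivative at x_i, h_i = 2, 2, and Δ_i = (y_(i+1) − y_i)/h_i = -11/2, 15/2:
  2·σ_0 + 8·σ_1 + 2·σ_2 = 6(Δ_1 - Δ_0) = 78
Natural end conditions: σ_0 = σ_2 = 0.
Forward elimination and back-substitution give σ_0 = 0, σ_1 = 39/4, σ_2 = 0.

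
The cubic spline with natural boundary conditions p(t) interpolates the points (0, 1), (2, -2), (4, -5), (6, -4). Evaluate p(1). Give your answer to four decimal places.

-0.4000

Put σ_i = p'' at the i-th knot. Here h = (2, 2, 2) and Δ = (-3/2, -3/2, 1/2), so the interior equations h_(i-1)·σ_(i-1) + 2(h_(i-1)+h_i)·σ_i + h_i·σ_(i+1) = 6(Δ_i − Δ_(i-1)) read
  2·σ_0 + 8·σ_1 + 2·σ_2 = 6(Δ_1 - Δ_0) = 0
  2·σ_1 + 8·σ_2 + 2·σ_3 = 6(Δ_2 - Δ_1) = 12
Natural end conditions: σ_0 = σ_3 = 0.
Hence σ_0 = 0, σ_1 = -2/5, σ_2 = 8/5, σ_3 = 0.
On [0, 2], p(t) = 1 - 41/30·t + 0·t² - 1/30·t³.
With t = 1: p(1) = -2/5.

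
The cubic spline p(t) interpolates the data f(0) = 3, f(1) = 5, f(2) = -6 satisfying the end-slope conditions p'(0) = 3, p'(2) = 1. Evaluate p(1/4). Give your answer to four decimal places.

4.0977

Write M_i for p''(x_i). With h_i = 1, 1 and divided differences Δ_i = 2, -11, the continuity of p' gives the tridiagonal system
  1·M_0 + 4·M_1 + 1·M_2 = 6(Δ_1 - Δ_0) = -78
Clamped end conditions give two more equations: 2h_0·M_0 + h_0·M_1 = 6(Δ_0 - p'(0)) = -6 and h_1·M_1 + 2h_1·M_2 = 6(p'(2) - Δ_1) = 72.
Forward elimination and back-substitution give M_0 = 31/2, M_1 = -37, M_2 = 109/2.
On [0, 1], p(t) = 3 + 3·t + 31/4·t² - 35/4·t³.
With t = 1/4: p(1/4) = 1049/256.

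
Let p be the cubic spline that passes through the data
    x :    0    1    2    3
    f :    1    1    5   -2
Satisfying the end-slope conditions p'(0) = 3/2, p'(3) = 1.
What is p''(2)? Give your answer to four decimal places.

-30.5333

Let M_i = p''(x_i). Step sizes h_i = 1, 1, 1; slopes of the chords Δ_i = (y_(i+1) - y_i)/h_i = 0, 4, -7.
  1·M_0 + 4·M_1 + 1·M_2 = 6(Δ_1 - Δ_0) = 24
  1·M_1 + 4·M_2 + 1·M_3 = 6(Δ_2 - Δ_1) = -66
Clamped end conditions give two more equations: 2h_0·M_0 + h_0·M_1 = 6(Δ_0 - p'(0)) = -9 and h_2·M_2 + 2h_2·M_3 = 6(p'(3) - Δ_2) = 48.
Hence M_0 = -194/15, M_1 = 253/15, M_2 = -458/15, M_3 = 589/15.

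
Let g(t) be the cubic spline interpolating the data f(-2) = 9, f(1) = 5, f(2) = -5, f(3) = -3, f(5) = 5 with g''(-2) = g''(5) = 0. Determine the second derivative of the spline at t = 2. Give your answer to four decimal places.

Let m_i = g''(x_i). Step sizes h_i = 3, 1, 1, 2; slopes of the chords Δ_i = (y_(i+1) - y_i)/h_i = -4/3, -10, 2, 4.
  3·m_0 + 8·m_1 + 1·m_2 = 6(Δ_1 - Δ_0) = -52
  1·m_1 + 4·m_2 + 1·m_3 = 6(Δ_2 - Δ_1) = 72
  1·m_2 + 6·m_3 + 2·m_4 = 6(Δ_3 - Δ_2) = 12
Natural end conditions: m_0 = m_4 = 0.
Forward elimination and back-substitution give m_0 = 0, m_1 = -808/89, m_2 = 1836/89, m_3 = -128/89, m_4 = 0.

20.6292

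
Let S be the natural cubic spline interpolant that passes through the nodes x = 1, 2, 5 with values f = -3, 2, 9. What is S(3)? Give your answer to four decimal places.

Let σ_i = S''(x_i). Step sizes h_i = 1, 3; slopes of the chords Δ_i = (y_(i+1) - y_i)/h_i = 5, 7/3.
  1·σ_0 + 8·σ_1 + 3·σ_2 = 6(Δ_1 - Δ_0) = -16
Natural end conditions: σ_0 = σ_2 = 0.
Hence σ_0 = 0, σ_1 = -2, σ_2 = 0.
On [2, 5], S(x) = 2 + 13/3·(x - 2) - 1·(x - 2)² + 1/9·(x - 2)³.
With (x - 2) = 1: S(3) = 49/9.

5.4444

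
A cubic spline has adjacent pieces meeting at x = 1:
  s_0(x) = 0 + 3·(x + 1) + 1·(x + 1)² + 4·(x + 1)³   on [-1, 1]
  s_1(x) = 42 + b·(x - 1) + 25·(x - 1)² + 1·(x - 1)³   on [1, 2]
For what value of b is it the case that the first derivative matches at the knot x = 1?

55

s_0'(x) = 3 + 2·(x + 1) + 12·(x + 1)², so s_0'(1) = 55. On the right, s_1'(1) = b, so b = 55.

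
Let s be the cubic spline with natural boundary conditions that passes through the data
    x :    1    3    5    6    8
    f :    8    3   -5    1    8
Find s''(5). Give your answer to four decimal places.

12.1406

Put σ_i = s'' at the i-th knot. Here h = (2, 2, 1, 2) and Δ = (-5/2, -4, 6, 7/2), so the interior equations h_(i-1)·σ_(i-1) + 2(h_(i-1)+h_i)·σ_i + h_i·σ_(i+1) = 6(Δ_i − Δ_(i-1)) read
  2·σ_0 + 8·σ_1 + 2·σ_2 = 6(Δ_1 - Δ_0) = -9
  2·σ_1 + 6·σ_2 + 1·σ_3 = 6(Δ_2 - Δ_1) = 60
  1·σ_2 + 6·σ_3 + 2·σ_4 = 6(Δ_3 - Δ_2) = -15
Natural end conditions: σ_0 = σ_4 = 0.
Hence σ_0 = 0, σ_1 = -1065/256, σ_2 = 777/64, σ_3 = -579/128, σ_4 = 0.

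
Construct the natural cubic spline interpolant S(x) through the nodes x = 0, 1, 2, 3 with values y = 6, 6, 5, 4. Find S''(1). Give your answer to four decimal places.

Put σ_i = S'' at the i-th knot. Here h = (1, 1, 1) and Δ = (0, -1, -1), so the interior equations h_(i-1)·σ_(i-1) + 2(h_(i-1)+h_i)·σ_i + h_i·σ_(i+1) = 6(Δ_i − Δ_(i-1)) read
  1·σ_0 + 4·σ_1 + 1·σ_2 = 6(Δ_1 - Δ_0) = -6
  1·σ_1 + 4·σ_2 + 1·σ_3 = 6(Δ_2 - Δ_1) = 0
Natural end conditions: σ_0 = σ_3 = 0.
Solving the tridiagonal system: σ_0 = 0, σ_1 = -8/5, σ_2 = 2/5, σ_3 = 0.

-1.6000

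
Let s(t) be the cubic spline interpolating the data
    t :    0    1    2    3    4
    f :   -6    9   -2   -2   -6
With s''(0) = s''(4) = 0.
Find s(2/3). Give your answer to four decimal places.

Put M_i = s'' at the i-th knot. Here h = (1, 1, 1, 1) and Δ = (15, -11, 0, -4), so the interior equations h_(i-1)·M_(i-1) + 2(h_(i-1)+h_i)·M_i + h_i·M_(i+1) = 6(Δ_i − Δ_(i-1)) read
  1·M_0 + 4·M_1 + 1·M_2 = 6(Δ_1 - Δ_0) = -156
  1·M_1 + 4·M_2 + 1·M_3 = 6(Δ_2 - Δ_1) = 66
  1·M_2 + 4·M_3 + 1·M_4 = 6(Δ_3 - Δ_2) = -24
Natural end conditions: M_0 = M_4 = 0.
Solving the tridiagonal system: M_0 = 0, M_1 = -657/14, M_2 = 222/7, M_3 = -195/14, M_4 = 0.
On [0, 1], s(t) = -6 + 639/28·t + 0·t² - 219/28·t³.
With t = 2/3: s(2/3) = 869/126.

6.8968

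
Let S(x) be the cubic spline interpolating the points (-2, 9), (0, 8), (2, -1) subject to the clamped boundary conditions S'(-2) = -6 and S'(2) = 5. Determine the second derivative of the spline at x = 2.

20

With m_i denoting the second derivative at x_i, h_i = 2, 2, and Δ_i = (y_(i+1) − y_i)/h_i = -1/2, -9/2:
  2·m_0 + 8·m_1 + 2·m_2 = 6(Δ_1 - Δ_0) = -24
Clamped end conditions give two more equations: 2h_0·m_0 + h_0·m_1 = 6(Δ_0 - S'(-2)) = 33 and h_1·m_1 + 2h_1·m_2 = 6(S'(2) - Δ_1) = 57.
Hence m_0 = 14, m_1 = -23/2, m_2 = 20.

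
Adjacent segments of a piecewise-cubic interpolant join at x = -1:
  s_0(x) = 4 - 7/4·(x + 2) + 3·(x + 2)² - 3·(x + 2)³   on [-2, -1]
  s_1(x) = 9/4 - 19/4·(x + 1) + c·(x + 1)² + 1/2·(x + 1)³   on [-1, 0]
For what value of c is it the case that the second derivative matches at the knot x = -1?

s_0''(x) = 6 - 18·(x + 2), so s_0''(-1) = -12. On the right, s_1''(-1) = 2c, so c = -6.

-6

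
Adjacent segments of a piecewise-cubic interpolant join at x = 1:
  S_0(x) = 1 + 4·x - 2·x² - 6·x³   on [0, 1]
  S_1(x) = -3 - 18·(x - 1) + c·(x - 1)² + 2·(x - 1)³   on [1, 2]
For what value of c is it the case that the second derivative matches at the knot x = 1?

-20

S_0''(x) = -4 - 36·x, so S_0''(1) = -40. On the right, S_1''(1) = 2c, so c = -20.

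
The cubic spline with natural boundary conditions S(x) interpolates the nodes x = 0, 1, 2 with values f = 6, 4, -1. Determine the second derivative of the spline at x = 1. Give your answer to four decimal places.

-4.5000

Let M_i = S''(x_i). Step sizes h_i = 1, 1; slopes of the chords Δ_i = (y_(i+1) - y_i)/h_i = -2, -5.
  1·M_0 + 4·M_1 + 1·M_2 = 6(Δ_1 - Δ_0) = -18
Natural end conditions: M_0 = M_2 = 0.
Solving the tridiagonal system: M_0 = 0, M_1 = -9/2, M_2 = 0.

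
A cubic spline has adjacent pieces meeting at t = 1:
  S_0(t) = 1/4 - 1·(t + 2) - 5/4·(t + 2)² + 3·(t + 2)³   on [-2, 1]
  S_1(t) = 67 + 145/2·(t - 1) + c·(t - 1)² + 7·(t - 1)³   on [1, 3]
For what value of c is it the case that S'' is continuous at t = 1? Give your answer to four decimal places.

25.7500

S_0''(t) = -5/2 + 18·(t + 2), so S_0''(1) = 103/2. On the right, S_1''(1) = 2c, so c = 103/4.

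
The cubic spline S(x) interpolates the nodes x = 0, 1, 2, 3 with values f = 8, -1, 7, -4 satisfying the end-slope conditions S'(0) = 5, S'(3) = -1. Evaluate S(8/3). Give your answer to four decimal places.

-1.1185

Write M_i for S''(x_i). With h_i = 1, 1, 1 and divided differences Δ_i = -9, 8, -11, the continuity of S' gives the tridiagonal system
  1·M_0 + 4·M_1 + 1·M_2 = 6(Δ_1 - Δ_0) = 102
  1·M_1 + 4·M_2 + 1·M_3 = 6(Δ_2 - Δ_1) = -114
Clamped end conditions give two more equations: 2h_0·M_0 + h_0·M_1 = 6(Δ_0 - S'(0)) = -84 and h_2·M_2 + 2h_2·M_3 = 6(S'(3) - Δ_2) = 60.
Hence M_0 = -354/5, M_1 = 288/5, M_2 = -288/5, M_3 = 294/5.
On [2, 3], S(x) = 7 - 8/5·(x - 2) - 144/5·(x - 2)² + 97/5·(x - 2)³.
With (x - 2) = 2/3: S(8/3) = -151/135.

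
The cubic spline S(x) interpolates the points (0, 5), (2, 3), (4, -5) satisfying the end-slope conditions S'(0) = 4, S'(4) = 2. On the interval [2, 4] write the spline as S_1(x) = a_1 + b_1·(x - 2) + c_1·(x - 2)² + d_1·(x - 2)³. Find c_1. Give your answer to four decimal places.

-1.7500

Let M_i = S''(x_i). Step sizes h_i = 2, 2; slopes of the chords Δ_i = (y_(i+1) - y_i)/h_i = -1, -4.
  2·M_0 + 8·M_1 + 2·M_2 = 6(Δ_1 - Δ_0) = -18
Clamped end conditions give two more equations: 2h_0·M_0 + h_0·M_1 = 6(Δ_0 - S'(0)) = -30 and h_1·M_1 + 2h_1·M_2 = 6(S'(4) - Δ_1) = 36.
Solving: M_0 = -23/4, M_1 = -7/2, M_2 = 43/4.
On [2, 4], with S_1(x) = a_1 + b_1·(x - 2) + c_1·(x - 2)² + d_1·(x - 2)³: c_1 = M_1/2 = -7/4, d_1 = (M_2 - M_1)/(6h_1) = 19/16, b_1 = Δ_1 - h_1(2M_1 + M_2)/6 = -21/4.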